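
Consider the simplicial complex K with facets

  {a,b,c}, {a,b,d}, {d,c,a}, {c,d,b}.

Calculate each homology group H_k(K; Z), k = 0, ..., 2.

Fix the vertex order a < b < c < d and write every simplex with vertices in increasing order. Then dim K = 2 and the simplices of K are:

  0-simplices (4): a, b, c, d
  1-simplices (6): ab, ac, ad, bc, bd, cd
  2-simplices (4): abc, abd, acd, bcd

Hence C_0 ≅ Z^4, C_1 ≅ Z^6, C_2 ≅ Z^4.

Boundary ∂_1: C_1 → C_0 sends each edge [p,q] (with p < q) to q − p. For instance
  ∂ab = b − a.
The 4×6 boundary matrix has rank 3 and Smith normal form diag(1,1,1).

The boundary map ∂_2: C_2 → C_1 sends each 2-simplex [p,q,r] to [q,r] − [p,r] + [p,q]. For instance
  ∂acd = cd − ad + ac,
  ∂abd = bd − ad + ab.
This gives a 6×4 integer matrix of rank 3; reducing to Smith normal form yields diagonal entries (1,1,1).

Computing H_k = (kernel of ∂_k) / (image of ∂_{k+1}):

  H_0: rank C_0 − rank ∂_1 = 4 − 3 = 1, and the invariant factors of ∂_1 are all 1, so H_0 = Z.
  H_1: rank ker ∂_1 − rank ∂_2 = (6 − 3) − 3 = 0, and the invariant factors of ∂_2 are all 1, so H_1 = 0.
  H_2: rank ker ∂_2 − rank ∂_3 = (4 − 3) − 0 = 1, and there is no ∂_3, so H_2 = Z.

(K is a triangulation of the 2-sphere S^2.)

H_0 ≅ Z,  H_1 = 0,  H_2 ≅ Z.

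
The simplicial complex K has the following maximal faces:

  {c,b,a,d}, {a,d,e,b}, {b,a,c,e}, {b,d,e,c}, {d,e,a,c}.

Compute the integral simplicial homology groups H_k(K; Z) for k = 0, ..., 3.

Fix the vertex order a < b < c < d < e and write every simplex with vertices in increasing order. Then dim K = 3 and the simplices of K are:

  0-simplices (5): a, b, c, d, e
  1-simplices (10): ab, ac, ad, ae, bc, bd, be, cd, ce, de
  2-simplices (10): abc, abd, abe, acd, ace, ade, bcd, bce, bde, cde
  3-simplices (5): abcd, abce, abde, acde, bcde

giving chain groups C_0 ≅ Z^5, C_1 ≅ Z^10, C_2 ≅ Z^10, C_3 ≅ Z^5.

Boundary ∂_1: C_1 → C_0 is given by ∂[p,q] = [q] − [p].
As a 5×10 matrix over Z this has rank 4, with invariant factors (1,1,1,1).

∂_2: C_2 → C_1 maps a triangle to the signed sum of its edges. For instance
  ∂abe = be − ae + ab,
  ∂bde = de − be + bd.
This gives a 10×10 integer matrix of rank 6; reducing to Smith normal form yields diagonal entries (1,1,1,1,1,1).

The boundary map ∂_3: C_3 → C_2 sends each 3-simplex σ to the alternating sum Σ_i (−1)^i (σ with its i-th vertex removed). For instance
  ∂acde = cde − ade + ace − acd,
  ∂abcd = bcd − acd + abd − abc.
As a 10×5 matrix over Z this has rank 4, with invariant factors (1,1,1,1).

From H_k ≅ ker(∂_k) / im(∂_{k+1}) we obtain:

  H_0: rank C_0 − rank ∂_1 = 5 − 4 = 1, and the invariant factors of ∂_1 are all 1, so H_0 ≅ Z.
  H_1: rank ker ∂_1 − rank ∂_2 = (10 − 4) − 6 = 0, and the invariant factors of ∂_2 are all 1, so H_1 ≅ 0.
  H_2: rank ker ∂_2 − rank ∂_3 = (10 − 6) − 4 = 0, and the invariant factors of ∂_3 are all 1, so H_2 ≅ 0.
  H_3: rank ker ∂_3 − rank ∂_4 = (5 − 4) − 0 = 1, and there is no ∂_4, so H_3 ≅ Z.

(K is a triangulation of the 3-sphere S^3.)

H_0 ≅ Z,  H_1 = 0,  H_2 = 0,  H_3 ≅ Z.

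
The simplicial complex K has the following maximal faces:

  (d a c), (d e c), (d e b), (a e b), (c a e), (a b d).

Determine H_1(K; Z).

We work with the vertex ordering a < b < c < d < e. The simplices of K, each written with vertices in increasing order, are:

  0-simplices (5): a, b, c, d, e
  1-simplices (9): ab, ac, ad, ae, bd, be, cd, ce, de
  2-simplices (6): abd, abe, acd, ace, bde, cde

so the chain groups are C_0 ≅ Z^5, C_1 ≅ Z^9, C_2 ≅ Z^6.

The boundary map ∂_1: C_1 → C_0 sends each edge [p,q] (with p < q) to q − p. For instance
  ∂de = e − d.
This gives a 5×9 integer matrix of rank 4; reducing to Smith normal form yields diagonal entries (1,1,1,1).

The boundary map ∂_2: C_2 → C_1 maps a triangle to the signed sum of its edges. For instance
  ∂ace = ce − ae + ac,
  ∂bde = de − be + bd.
The resulting 9×6 matrix has rank 5, and its Smith normal form has invariant factors (1,1,1,1,1).

Now H_k = ker ∂_k / im ∂_{k+1}, so:

  H_1: rank ker ∂_1 − rank ∂_2 = (9 − 4) − 5 = 0, and the invariant factors of ∂_2 are all 1, so H_1 ≅ 0.

(K is a triangulation of the 2-sphere S^2.)

H_1 ≅ 0.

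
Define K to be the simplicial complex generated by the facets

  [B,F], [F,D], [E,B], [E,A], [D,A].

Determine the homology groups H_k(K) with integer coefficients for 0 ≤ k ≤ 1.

Fix the vertex order A < B < D < E < F and write every simplex with vertices in increasing order. Then dim K = 1 and the simplices of K are:

  0-simplices (5): A, B, D, E, F
  1-simplices (5): AD, AE, BE, BF, DF

Hence C_0 ≅ Z^5, C_1 ≅ Z^5.

∂_1: C_1 → C_0 sends each edge [p,q] (with p < q) to q − p.
The 5×5 boundary matrix has rank 4 and Smith normal form diag(1,1,1,1).

Reading off H_k = ker ∂_k / im ∂_{k+1}:

  H_0: rank C_0 − rank ∂_1 = 5 − 4 = 1, and the invariant factors of ∂_1 are all 1, so H_0 = Z.
  H_1: rank ker ∂_1 − rank ∂_2 = (5 − 4) − 0 = 1, and there is no ∂_2, so H_1 = Z.

As a check, the Euler characteristic is 5 − 5 = 0, which agrees with 1 − 1 = 0.
(K is a triangulation of the circle S^1.)

H_0 ≅ Z,  H_1 ≅ Z.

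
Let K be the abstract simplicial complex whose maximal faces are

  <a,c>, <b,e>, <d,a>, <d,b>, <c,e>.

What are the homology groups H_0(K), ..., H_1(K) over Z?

Fix the vertex order a < b < c < d < e and write every simplex with vertices in increasing order. Then dim K = 1 and the simplices of K are:

  0-simplices (5): a, b, c, d, e
  1-simplices (5): ac, ad, bd, be, ce

giving chain groups C_0 ≅ Z^5, C_1 ≅ Z^5.

Boundary ∂_1: C_1 → C_0 maps an edge to its endpoints' difference, ∂[p,q] = q − p. For instance
  ∂be = e − b.
The 5×5 boundary matrix has rank 4 and Smith normal form diag(1,1,1,1).

Reading off H_k = ker ∂_k / im ∂_{k+1}:

  H_0: rank C_0 − rank ∂_1 = 5 − 4 = 1, and the invariant factors of ∂_1 are all 1, so H_0 ≅ Z.
  H_1: rank ker ∂_1 − rank ∂_2 = (5 − 4) − 0 = 1, and there is no ∂_2, so H_1 ≅ Z.

As a check, the Euler characteristic is 5 − 5 = 0, which agrees with 1 − 1 = 0.
(K is a triangulation of the circle S^1.)

H_0 ≅ Z,  H_1 ≅ Z.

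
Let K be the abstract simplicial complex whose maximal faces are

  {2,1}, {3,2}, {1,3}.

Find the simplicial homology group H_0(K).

H_0 = Z.

Take the total order 1 < 2 < 3 on the vertex set. Then K (dimension 1) consists of the simplices:

  0-simplices (3): [1], [2], [3]
  1-simplices (3): [1,2], [1,3], [2,3]

Hence C_0 ≅ Z^3, C_1 ≅ Z^3.

Boundary ∂_1: C_1 → C_0 maps an edge to its endpoints' difference, ∂[p,q] = q − p.
This gives a 3×3 integer matrix of rank 2; reducing to Smith normal form yields diagonal entries (1,1).

From H_k ≅ ker(∂_k) / im(∂_{k+1}) we obtain:

  H_0: rank C_0 − rank ∂_1 = 3 − 2 = 1, and the invariant factors of ∂_1 are all 1, so H_0 ≅ Z.

(K is a triangulation of the circle S^1.)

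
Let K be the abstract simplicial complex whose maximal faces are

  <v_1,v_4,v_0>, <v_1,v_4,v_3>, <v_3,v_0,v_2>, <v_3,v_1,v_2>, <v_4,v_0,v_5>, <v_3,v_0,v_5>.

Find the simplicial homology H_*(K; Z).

Take the total order v_0 < v_1 < v_2 < v_3 < v_4 < v_5 on the vertex set. Then K (dimension 2) consists of the simplices:

  0-simplices (6): [v_0], [v_1], [v_2], [v_3], [v_4], [v_5]
  1-simplices (12): [v_0,v_1], [v_0,v_2], [v_0,v_3], [v_0,v_4], [v_0,v_5], [v_1,v_2], [v_1,v_3], [v_1,v_4], [v_2,v_3], [v_3,v_4], [v_3,v_5], [v_4,v_5]
  2-simplices (6): [v_0,v_1,v_4], [v_0,v_2,v_3], [v_0,v_3,v_5], [v_0,v_4,v_5], [v_1,v_2,v_3], [v_1,v_3,v_4]

so the chain groups are C_0 ≅ Z^6, C_1 ≅ Z^12, C_2 ≅ Z^6.

The boundary map ∂_1: C_1 → C_0 sends each edge [p,q] (with p < q) to q − p.
This gives a 6×12 integer matrix of rank 5; reducing to Smith normal form yields diagonal entries (1,1,1,1,1).

∂_2: C_2 → C_1 acts by ∂[p,q,r] = [q,r] − [p,r] + [p,q]. For instance
  ∂[v_0,v_2,v_3] = [v_2,v_3] − [v_0,v_3] + [v_0,v_2],
  ∂[v_0,v_3,v_5] = [v_3,v_5] − [v_0,v_5] + [v_0,v_3].
As a 12×6 matrix over Z this has rank 6, with invariant factors (1,1,1,1,1,1).

From H_k ≅ ker(∂_k) / im(∂_{k+1}) we obtain:

  H_0: rank C_0 − rank ∂_1 = 6 − 5 = 1, and the invariant factors of ∂_1 are all 1, so H_0 = Z.
  H_1: rank ker ∂_1 − rank ∂_2 = (12 − 5) − 6 = 1, and the invariant factors of ∂_2 are all 1, so H_1 = Z.
  H_2: rank ker ∂_2 − rank ∂_3 = (6 − 6) − 0 = 0, and there is no ∂_3, so H_2 = 0.

As a check, the Euler characteristic is 6 − 12 + 6 = 0, which agrees with 1 − 1 + 0 = 0.

H_0 = Z,  H_1 = Z,  H_2 = 0.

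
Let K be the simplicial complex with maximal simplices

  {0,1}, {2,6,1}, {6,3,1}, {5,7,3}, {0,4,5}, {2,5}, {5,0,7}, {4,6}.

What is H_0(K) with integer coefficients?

Order the vertices as 0 < 1 < 2 < 3 < 4 < 5 < 6 < 7. Listing each simplex with vertices in this order, K has dimension 2 with simplices:

  0-simplices (8): [0], [1], [2], [3], [4], [5], [6], [7]
  1-simplices (15): [0,1], [0,4], [0,5], [0,7], [1,2], [1,3], [1,6], [2,5], [2,6], [3,5], [3,6], [3,7], [4,5], [4,6], [5,7]
  2-simplices (5): [0,4,5], [0,5,7], [1,2,6], [1,3,6], [3,5,7]

Hence C_0 ≅ Z^8, C_1 ≅ Z^15, C_2 ≅ Z^5.

The boundary map ∂_1: C_1 → C_0 is given by ∂[p,q] = [q] − [p].
The resulting 8×15 matrix has rank 7, and its Smith normal form has invariant factors (1,1,1,1,1,1,1).

The boundary map ∂_2: C_2 → C_1 acts by ∂[p,q,r] = [q,r] − [p,r] + [p,q]. For instance
  ∂[1,3,6] = [3,6] − [1,6] + [1,3],
  ∂[3,5,7] = [5,7] − [3,7] + [3,5].
As a 15×5 matrix over Z this has rank 5, with invariant factors (1,1,1,1,1).

Computing H_k = (kernel of ∂_k) / (image of ∂_{k+1}):

  H_0: rank C_0 − rank ∂_1 = 8 − 7 = 1, and the invariant factors of ∂_1 are all 1, so H_0 = Z.

H_0 ≅ Z.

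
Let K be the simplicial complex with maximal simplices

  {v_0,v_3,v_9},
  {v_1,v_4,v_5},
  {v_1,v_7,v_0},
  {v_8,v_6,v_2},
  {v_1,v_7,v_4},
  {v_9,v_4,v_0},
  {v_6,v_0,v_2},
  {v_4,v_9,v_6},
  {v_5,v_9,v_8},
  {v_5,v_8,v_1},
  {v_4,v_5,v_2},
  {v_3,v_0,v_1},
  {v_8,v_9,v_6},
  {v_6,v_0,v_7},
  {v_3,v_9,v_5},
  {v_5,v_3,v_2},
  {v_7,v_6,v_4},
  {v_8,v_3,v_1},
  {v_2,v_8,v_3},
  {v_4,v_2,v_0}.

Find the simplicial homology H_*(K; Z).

We work with the vertex ordering v_0 < v_1 < v_2 < v_3 < v_4 < v_5 < v_6 < v_7 < v_8 < v_9. The simplices of K, each written with vertices in increasing order, are:

  0-simplices (10): [v_0], [v_1], [v_2], [v_3], [v_4], [v_5], [v_6], [v_7], [v_8], [v_9]
  1-simplices (30): (30 of them)
  2-simplices (20): (20 of them)

giving chain groups C_0 ≅ Z^10, C_1 ≅ Z^30, C_2 ≅ Z^20.

∂_1: C_1 → C_0 sends each edge [p,q] (with p < q) to q − p. For instance
  ∂[v_4,v_9] = [v_9] − [v_4].
The 10×30 boundary matrix has rank 9 and Smith normal form diag(1,1,1,1,1,1,1,1,1).

The boundary map ∂_2: C_2 → C_1 maps a triangle to the signed sum of its edges. For instance
  ∂[v_0,v_4,v_9] = [v_4,v_9] − [v_0,v_9] + [v_0,v_4],
  ∂[v_6,v_8,v_9] = [v_8,v_9] − [v_6,v_9] + [v_6,v_8].
The resulting 30×20 matrix has rank 20, and its Smith normal form has invariant factors (1,1,1,1,1,1,1,1,1,1,1,1,1,1,1,1,1,1,1,2).

Reading off H_k = ker ∂_k / im ∂_{k+1}:

  H_0: rank C_0 − rank ∂_1 = 10 − 9 = 1, and the invariant factors of ∂_1 are all 1, so H_0 ≅ Z.
  H_1: rank ker ∂_1 − rank ∂_2 = (30 − 9) − 20 = 1, and ∂_2 has invariant factor 2 > 1, so H_1 ≅ Z ⊕ Z/2.
  H_2: rank ker ∂_2 − rank ∂_3 = (20 − 20) − 0 = 0, and there is no ∂_3, so H_2 ≅ 0.

H_0 ≅ Z,  H_1 ≅ Z ⊕ Z/2,  H_2 = 0.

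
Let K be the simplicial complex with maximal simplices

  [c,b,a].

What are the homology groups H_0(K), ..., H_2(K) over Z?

H_0 = Z,  H_1 = 0,  H_2 = 0.

K has 3 vertices, 3 edges, 1 triangle.
rank ∂_0 = 0, rank ∂_1 = 2 ⇒ b_0 = 3 − 0 − 2 = 1; all invariant factors of ∂_1 are 1 so no torsion. So H_0 = Z.
rank ∂_1 = 2, rank ∂_2 = 1 ⇒ b_1 = 3 − 2 − 1 = 0; all invariant factors of ∂_2 are 1 so no torsion. So H_1 = 0.
rank ∂_2 = 1, rank ∂_3 = 0 ⇒ b_2 = 1 − 1 − 0 = 0. So H_2 = 0.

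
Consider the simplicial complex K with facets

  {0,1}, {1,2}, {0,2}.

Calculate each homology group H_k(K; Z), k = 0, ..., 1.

H_0 ≅ Z,  H_1 ≅ Z.

Fix the vertex order 0 < 1 < 2 and write every simplex with vertices in increasing order. Then dim K = 1 and the simplices of K are:

  0-simplices (3): [0], [1], [2]
  1-simplices (3): [0,1], [0,2], [1,2]

Hence C_0 ≅ Z^3, C_1 ≅ Z^3.

∂_1: C_1 → C_0 is given by ∂[p,q] = [q] − [p]. For instance
  ∂[1,2] = [2] − [1].
The 3×3 boundary matrix has rank 2 and Smith normal form diag(1,1).

From H_k ≅ ker(∂_k) / im(∂_{k+1}) we obtain:

  H_0: rank C_0 − rank ∂_1 = 3 − 2 = 1, and the invariant factors of ∂_1 are all 1, so H_0 ≅ Z.
  H_1: rank ker ∂_1 − rank ∂_2 = (3 − 2) − 0 = 1, and there is no ∂_2, so H_1 ≅ Z.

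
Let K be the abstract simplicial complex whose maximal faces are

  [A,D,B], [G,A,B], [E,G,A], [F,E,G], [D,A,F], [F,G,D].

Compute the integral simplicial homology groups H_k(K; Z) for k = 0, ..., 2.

H_0 ≅ Z,  H_1 ≅ Z,  H_2 = 0.

Fix the vertex order A < B < D < E < F < G and write every simplex with vertices in increasing order. Then dim K = 2 and the simplices of K are:

  0-simplices (6): A, B, D, E, F, G
  1-simplices (12): AB, AD, AE, AF, AG, BD, BG, DF, DG, EF, EG, FG
  2-simplices (6): ABD, ABG, ADF, AEG, DFG, EFG

Hence C_0 ≅ Z^6, C_1 ≅ Z^12, C_2 ≅ Z^6.

∂_1: C_1 → C_0 is given by ∂[p,q] = [q] − [p].
As a 6×12 matrix over Z this has rank 5, with invariant factors (1,1,1,1,1).

The boundary map ∂_2: C_2 → C_1 sends each 2-simplex [p,q,r] to [q,r] − [p,r] + [p,q]. For instance
  ∂AEG = EG − AG + AE,
  ∂DFG = FG − DG + DF.
The 12×6 boundary matrix has rank 6 and Smith normal form diag(1,1,1,1,1,1).

Computing H_k = (kernel of ∂_k) / (image of ∂_{k+1}):

  H_0: rank C_0 − rank ∂_1 = 6 − 5 = 1, and the invariant factors of ∂_1 are all 1, so H_0 = Z.
  H_1: rank ker ∂_1 − rank ∂_2 = (12 − 5) − 6 = 1, and the invariant factors of ∂_2 are all 1, so H_1 = Z.
  H_2: rank ker ∂_2 − rank ∂_3 = (6 − 6) − 0 = 0, and there is no ∂_3, so H_2 = 0.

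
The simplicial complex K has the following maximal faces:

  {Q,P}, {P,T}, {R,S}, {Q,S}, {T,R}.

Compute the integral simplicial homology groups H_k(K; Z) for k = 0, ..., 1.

Take the total order P < Q < R < S < T on the vertex set. Then K (dimension 1) consists of the simplices:

  0-simplices (5): P, Q, R, S, T
  1-simplices (5): PQ, PT, QS, RS, RT

giving chain groups C_0 ≅ Z^5, C_1 ≅ Z^5.

The boundary map ∂_1: C_1 → C_0 sends each edge [p,q] (with p < q) to q − p. For instance
  ∂RS = S − R.
As a 5×5 matrix over Z this has rank 4, with invariant factors (1,1,1,1).

From H_k ≅ ker(∂_k) / im(∂_{k+1}) we obtain:

  H_0: rank C_0 − rank ∂_1 = 5 − 4 = 1, and the invariant factors of ∂_1 are all 1, so H_0 = Z.
  H_1: rank ker ∂_1 − rank ∂_2 = (5 − 4) − 0 = 1, and there is no ∂_2, so H_1 = Z.

H_0 = Z,  H_1 = Z.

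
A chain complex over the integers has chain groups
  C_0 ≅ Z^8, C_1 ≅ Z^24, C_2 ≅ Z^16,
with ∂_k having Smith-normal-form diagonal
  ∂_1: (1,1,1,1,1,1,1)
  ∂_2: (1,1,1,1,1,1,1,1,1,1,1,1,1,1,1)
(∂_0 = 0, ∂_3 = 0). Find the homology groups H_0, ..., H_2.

H_0: b_0 = 8 − 0 − 7 = 1; torsion from ∂_1 factors > 1: none. So H_0 = Z.
H_1: b_1 = 24 − 7 − 15 = 2; torsion from ∂_2 factors > 1: none. So H_1 = Z^2.
H_2: b_2 = 16 − 15 − 0 = 1; torsion from ∂_3 factors > 1: none. So H_2 = Z.

H_0 = Z,  H_1 = Z^2,  H_2 = Z.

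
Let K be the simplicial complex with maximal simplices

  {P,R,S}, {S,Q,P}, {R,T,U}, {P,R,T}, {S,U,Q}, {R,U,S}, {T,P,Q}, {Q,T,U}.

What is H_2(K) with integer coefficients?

Fix the vertex order P < Q < R < S < T < U and write every simplex with vertices in increasing order. Then dim K = 2 and the simplices of K are:

  0-simplices (6): P, Q, R, S, T, U
  1-simplices (12): PQ, PR, PS, PT, QS, QT, QU, RS, RT, RU, SU, TU
  2-simplices (8): PQS, PQT, PRS, PRT, QSU, QTU, RSU, RTU

giving chain groups C_0 ≅ Z^6, C_1 ≅ Z^12, C_2 ≅ Z^8.

The boundary map ∂_1: C_1 → C_0 maps an edge to its endpoints' difference, ∂[p,q] = q − p. For instance
  ∂RS = S − R.
The 6×12 boundary matrix has rank 5 and Smith normal form diag(1,1,1,1,1).

∂_2: C_2 → C_1 sends each 2-simplex [p,q,r] to [q,r] − [p,r] + [p,q]. For instance
  ∂PRS = RS − PS + PR,
  ∂PRT = RT − PT + PR.
This gives a 12×8 integer matrix of rank 7; reducing to Smith normal form yields diagonal entries (1,1,1,1,1,1,1).

Computing H_k = (kernel of ∂_k) / (image of ∂_{k+1}):

  H_2: rank ker ∂_2 − rank ∂_3 = (8 − 7) − 0 = 1, and there is no ∂_3, so H_2 ≅ Z.

H_2 ≅ Z.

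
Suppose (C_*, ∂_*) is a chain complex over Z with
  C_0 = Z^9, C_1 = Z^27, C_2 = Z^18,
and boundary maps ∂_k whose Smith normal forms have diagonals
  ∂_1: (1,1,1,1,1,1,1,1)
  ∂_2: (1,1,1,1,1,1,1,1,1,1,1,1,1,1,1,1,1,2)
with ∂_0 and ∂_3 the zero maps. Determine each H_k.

H_0: b_0 = 9 − 0 − 8 = 1; torsion from ∂_1 factors > 1: none. So H_0 = Z.
H_1: b_1 = 27 − 8 − 18 = 1; torsion from ∂_2 factors > 1: [2]. So H_1 = Z ⊕ Z_2.
H_2: b_2 = 18 − 18 − 0 = 0; torsion from ∂_3 factors > 1: none. So H_2 = 0.

H_0 = Z,  H_1 = Z ⊕ Z_2,  H_2 = 0.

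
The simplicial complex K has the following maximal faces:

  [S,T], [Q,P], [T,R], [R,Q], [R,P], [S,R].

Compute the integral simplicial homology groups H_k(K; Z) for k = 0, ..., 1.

Take the total order P < Q < R < S < T on the vertex set. Then K (dimension 1) consists of the simplices:

  0-simplices (5): P, Q, R, S, T
  1-simplices (6): PQ, PR, QR, RS, RT, ST

giving chain groups C_0 ≅ Z^5, C_1 ≅ Z^6.

∂_1: C_1 → C_0 is given by ∂[p,q] = [q] − [p]. For instance
  ∂PR = R − P.
This gives a 5×6 integer matrix of rank 4; reducing to Smith normal form yields diagonal entries (1,1,1,1).

Computing H_k = (kernel of ∂_k) / (image of ∂_{k+1}):

  H_0: rank C_0 − rank ∂_1 = 5 − 4 = 1, and the invariant factors of ∂_1 are all 1, so H_0 = Z.
  H_1: rank ker ∂_1 − rank ∂_2 = (6 − 4) − 0 = 2, and there is no ∂_2, so H_1 = Z^2.

As a check, the Euler characteristic is 5 − 6 = -1, which agrees with 1 − 2 = -1.

H_0 = Z,  H_1 = Z^2.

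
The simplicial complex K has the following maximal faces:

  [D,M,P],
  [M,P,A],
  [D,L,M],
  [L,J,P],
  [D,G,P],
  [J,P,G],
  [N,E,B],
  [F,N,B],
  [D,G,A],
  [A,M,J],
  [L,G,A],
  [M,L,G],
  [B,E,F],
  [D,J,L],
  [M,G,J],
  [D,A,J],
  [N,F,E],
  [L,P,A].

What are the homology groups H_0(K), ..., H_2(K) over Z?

We work with the vertex ordering A < B < D < E < F < G < J < L < M < N < P. The simplices of K, each written with vertices in increasing order, are:

  0-simplices (11): A, B, D, E, F, G, J, L, M, N, P
  1-simplices (27): AD, AG, AJ, AL, AM, AP, BE, BF, BN, DG, DJ, DL, DM, DP, EF, EN, FN, GJ, GL, GM, GP, JL, JM, JP, LM, LP, MP
  2-simplices (18): ADG, ADJ, AGL, AJM, ALP, AMP, BEF, BEN, BFN, DGP, DJL, DLM, DMP, EFN, GJM, GJP, GLM, JLP

giving chain groups C_0 ≅ Z^11, C_1 ≅ Z^27, C_2 ≅ Z^18.

∂_1: C_1 → C_0 is given by ∂[p,q] = [q] − [p]. For instance
  ∂AL = L − A.
This gives a 11×27 integer matrix of rank 9; reducing to Smith normal form yields diagonal entries (1,1,1,1,1,1,1,1,1).

∂_2: C_2 → C_1 maps a triangle to the signed sum of its edges. For instance
  ∂EFN = FN − EN + EF,
  ∂DLM = LM − DM + DL.
The 27×18 boundary matrix has rank 16 and Smith normal form diag(1,1,1,1,1,1,1,1,1,1,1,1,1,1,1,1).

Reading off H_k = ker ∂_k / im ∂_{k+1}:

  H_0: rank C_0 − rank ∂_1 = 11 − 9 = 2, and the invariant factors of ∂_1 are all 1, so H_0 ≅ Z^2.
  H_1: rank ker ∂_1 − rank ∂_2 = (27 − 9) − 16 = 2, and the invariant factors of ∂_2 are all 1, so H_1 ≅ Z^2.
  H_2: rank ker ∂_2 − rank ∂_3 = (18 − 16) − 0 = 2, and there is no ∂_3, so H_2 ≅ Z^2.

(K is a triangulation of the disjoint union of the 2-sphere S^2 and the torus T^2.)

H_0 ≅ Z^2,  H_1 ≅ Z^2,  H_2 ≅ Z^2.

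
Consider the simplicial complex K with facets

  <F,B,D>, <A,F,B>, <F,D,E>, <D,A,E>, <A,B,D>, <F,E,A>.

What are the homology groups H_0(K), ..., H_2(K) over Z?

Fix the vertex order A < B < D < E < F and write every simplex with vertices in increasing order. Then dim K = 2 and the simplices of K are:

  0-simplices (5): A, B, D, E, F
  1-simplices (9): AB, AD, AE, AF, BD, BF, DE, DF, EF
  2-simplices (6): ABD, ABF, ADE, AEF, BDF, DEF

giving chain groups C_0 ≅ Z^5, C_1 ≅ Z^9, C_2 ≅ Z^6.

∂_1: C_1 → C_0 is given by ∂[p,q] = [q] − [p].
The resulting 5×9 matrix has rank 4, and its Smith normal form has invariant factors (1,1,1,1).

∂_2: C_2 → C_1 acts by ∂[p,q,r] = [q,r] − [p,r] + [p,q]. For instance
  ∂ABD = BD − AD + AB,
  ∂DEF = EF − DF + DE.
As a 9×6 matrix over Z this has rank 5, with invariant factors (1,1,1,1,1).

Reading off H_k = ker ∂_k / im ∂_{k+1}:

  H_0: rank C_0 − rank ∂_1 = 5 − 4 = 1, and the invariant factors of ∂_1 are all 1, so H_0 ≅ Z.
  H_1: rank ker ∂_1 − rank ∂_2 = (9 − 4) − 5 = 0, and the invariant factors of ∂_2 are all 1, so H_1 ≅ 0.
  H_2: rank ker ∂_2 − rank ∂_3 = (6 − 5) − 0 = 1, and there is no ∂_3, so H_2 ≅ Z.

(K is a triangulation of the 2-sphere S^2.)

H_0 = Z,  H_1 = 0,  H_2 = Z.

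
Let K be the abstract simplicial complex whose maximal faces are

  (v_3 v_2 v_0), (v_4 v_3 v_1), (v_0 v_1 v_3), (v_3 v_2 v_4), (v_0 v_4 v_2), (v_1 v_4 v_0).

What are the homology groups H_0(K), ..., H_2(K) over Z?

H_0 ≅ Z,  H_1 = 0,  H_2 ≅ Z.

We work with the vertex ordering v_0 < v_1 < v_2 < v_3 < v_4. The simplices of K, each written with vertices in increasing order, are:

  0-simplices (5): [v_0], [v_1], [v_2], [v_3], [v_4]
  1-simplices (9): [v_0,v_1], [v_0,v_2], [v_0,v_3], [v_0,v_4], [v_1,v_3], [v_1,v_4], [v_2,v_3], [v_2,v_4], [v_3,v_4]
  2-simplices (6): [v_0,v_1,v_3], [v_0,v_1,v_4], [v_0,v_2,v_3], [v_0,v_2,v_4], [v_1,v_3,v_4], [v_2,v_3,v_4]

giving chain groups C_0 ≅ Z^5, C_1 ≅ Z^9, C_2 ≅ Z^6.

The boundary map ∂_1: C_1 → C_0 sends each edge [p,q] (with p < q) to q − p. For instance
  ∂[v_3,v_4] = [v_4] − [v_3].
The 5×9 boundary matrix has rank 4 and Smith normal form diag(1,1,1,1).

The boundary map ∂_2: C_2 → C_1 acts by ∂[p,q,r] = [q,r] − [p,r] + [p,q]. For instance
  ∂[v_0,v_2,v_3] = [v_2,v_3] − [v_0,v_3] + [v_0,v_2],
  ∂[v_1,v_3,v_4] = [v_3,v_4] − [v_1,v_4] + [v_1,v_3].
As a 9×6 matrix over Z this has rank 5, with invariant factors (1,1,1,1,1).

Now H_k = ker ∂_k / im ∂_{k+1}, so:

  H_0: rank C_0 − rank ∂_1 = 5 − 4 = 1, and the invariant factors of ∂_1 are all 1, so H_0 = Z.
  H_1: rank ker ∂_1 − rank ∂_2 = (9 − 4) − 5 = 0, and the invariant factors of ∂_2 are all 1, so H_1 = 0.
  H_2: rank ker ∂_2 − rank ∂_3 = (6 − 5) − 0 = 1, and there is no ∂_3, so H_2 = Z.

(K is a triangulation of the 2-sphere S^2.)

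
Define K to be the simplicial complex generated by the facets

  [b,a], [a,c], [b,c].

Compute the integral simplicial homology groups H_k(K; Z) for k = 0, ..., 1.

H_0 = Z,  H_1 = Z.

Fix the vertex order a < b < c and write every simplex with vertices in increasing order. Then dim K = 1 and the simplices of K are:

  0-simplices (3): a, b, c
  1-simplices (3): ab, ac, bc

so the chain groups are C_0 ≅ Z^3, C_1 ≅ Z^3.

Boundary ∂_1: C_1 → C_0 is given by ∂[p,q] = [q] − [p].
The 3×3 boundary matrix has rank 2 and Smith normal form diag(1,1).

From H_k ≅ ker(∂_k) / im(∂_{k+1}) we obtain:

  H_0: rank C_0 − rank ∂_1 = 3 − 2 = 1, and the invariant factors of ∂_1 are all 1, so H_0 = Z.
  H_1: rank ker ∂_1 − rank ∂_2 = (3 − 2) − 0 = 1, and there is no ∂_2, so H_1 = Z.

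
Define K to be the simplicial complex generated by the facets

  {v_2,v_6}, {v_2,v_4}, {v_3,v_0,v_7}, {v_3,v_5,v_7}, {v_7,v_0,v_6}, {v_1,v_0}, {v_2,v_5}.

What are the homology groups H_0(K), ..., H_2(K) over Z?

H_0 ≅ Z,  H_1 ≅ Z,  H_2 = 0.

We work with the vertex ordering v_0 < v_1 < v_2 < v_3 < v_4 < v_5 < v_6 < v_7. The simplices of K, each written with vertices in increasing order, are:

  0-simplices (8): [v_0], [v_1], [v_2], [v_3], [v_4], [v_5], [v_6], [v_7]
  1-simplices (11): [v_0,v_1], [v_0,v_3], [v_0,v_6], [v_0,v_7], [v_2,v_4], [v_2,v_5], [v_2,v_6], [v_3,v_5], [v_3,v_7], [v_5,v_7], [v_6,v_7]
  2-simplices (3): [v_0,v_3,v_7], [v_0,v_6,v_7], [v_3,v_5,v_7]

Hence C_0 ≅ Z^8, C_1 ≅ Z^11, C_2 ≅ Z^3.

The boundary map ∂_1: C_1 → C_0 is given by ∂[p,q] = [q] − [p]. For instance
  ∂[v_3,v_7] = [v_7] − [v_3].
The resulting 8×11 matrix has rank 7, and its Smith normal form has invariant factors (1,1,1,1,1,1,1).

The boundary map ∂_2: C_2 → C_1 acts by ∂[p,q,r] = [q,r] − [p,r] + [p,q]. For instance
  ∂[v_3,v_5,v_7] = [v_5,v_7] − [v_3,v_7] + [v_3,v_5],
  ∂[v_0,v_3,v_7] = [v_3,v_7] − [v_0,v_7] + [v_0,v_3].
The resulting 11×3 matrix has rank 3, and its Smith normal form has invariant factors (1,1,1).

Computing H_k = (kernel of ∂_k) / (image of ∂_{k+1}):

  H_0: rank C_0 − rank ∂_1 = 8 − 7 = 1, and the invariant factors of ∂_1 are all 1, so H_0 ≅ Z.
  H_1: rank ker ∂_1 − rank ∂_2 = (11 − 7) − 3 = 1, and the invariant factors of ∂_2 are all 1, so H_1 ≅ Z.
  H_2: rank ker ∂_2 − rank ∂_3 = (3 − 3) − 0 = 0, and there is no ∂_3, so H_2 ≅ 0.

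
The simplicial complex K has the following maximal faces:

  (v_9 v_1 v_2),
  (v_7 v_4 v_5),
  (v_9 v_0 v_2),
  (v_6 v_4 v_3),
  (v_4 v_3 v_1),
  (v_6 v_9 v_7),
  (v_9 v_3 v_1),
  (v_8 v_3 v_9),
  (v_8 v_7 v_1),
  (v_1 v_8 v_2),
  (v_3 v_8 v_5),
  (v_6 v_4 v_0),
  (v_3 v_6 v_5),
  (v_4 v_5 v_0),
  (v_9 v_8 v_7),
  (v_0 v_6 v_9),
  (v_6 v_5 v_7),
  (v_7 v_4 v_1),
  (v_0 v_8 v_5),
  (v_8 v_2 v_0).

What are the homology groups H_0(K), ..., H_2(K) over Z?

H_0 ≅ Z,  H_1 ≅ Z ⊕ Z_2,  H_2 = 0.

Fix the vertex order v_0 < v_1 < v_2 < v_3 < v_4 < v_5 < v_6 < v_7 < v_8 < v_9 and write every simplex with vertices in increasing order. Then dim K = 2 and the simplices of K are:

  0-simplices (10): [v_0], [v_1], [v_2], [v_3], [v_4], [v_5], [v_6], [v_7], [v_8], [v_9]
  1-simplices (30): (30 of them)
  2-simplices (20): (20 of them)

so the chain groups are C_0 ≅ Z^10, C_1 ≅ Z^30, C_2 ≅ Z^20.

Boundary ∂_1: C_1 → C_0 is given by ∂[p,q] = [q] − [p]. For instance
  ∂[v_1,v_4] = [v_4] − [v_1].
The 10×30 boundary matrix has rank 9 and Smith normal form diag(1,1,1,1,1,1,1,1,1).

Boundary ∂_2: C_2 → C_1 acts by ∂[p,q,r] = [q,r] − [p,r] + [p,q]. For instance
  ∂[v_3,v_5,v_6] = [v_5,v_6] − [v_3,v_6] + [v_3,v_5],
  ∂[v_5,v_6,v_7] = [v_6,v_7] − [v_5,v_7] + [v_5,v_6].
The 30×20 boundary matrix has rank 20 and Smith normal form diag(1,1,1,1,1,1,1,1,1,1,1,1,1,1,1,1,1,1,1,2).

Reading off H_k = ker ∂_k / im ∂_{k+1}:

  H_0: rank C_0 − rank ∂_1 = 10 − 9 = 1, and the invariant factors of ∂_1 are all 1, so H_0 = Z.
  H_1: rank ker ∂_1 − rank ∂_2 = (30 − 9) − 20 = 1, and ∂_2 has invariant factor 2 > 1, so H_1 = Z ⊕ Z_2.
  H_2: rank ker ∂_2 − rank ∂_3 = (20 − 20) − 0 = 0, and there is no ∂_3, so H_2 = 0.

As a check, the Euler characteristic is 10 − 30 + 20 = 0, which agrees with 1 − 1 + 0 = 0.
(K is a triangulation of the Klein bottle.)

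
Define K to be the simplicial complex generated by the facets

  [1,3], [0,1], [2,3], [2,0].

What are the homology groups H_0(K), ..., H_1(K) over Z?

Fix the vertex order 0 < 1 < 2 < 3 and write every simplex with vertices in increasing order. Then dim K = 1 and the simplices of K are:

  0-simplices (4): [0], [1], [2], [3]
  1-simplices (4): [0,1], [0,2], [1,3], [2,3]

giving chain groups C_0 ≅ Z^4, C_1 ≅ Z^4.

∂_1: C_1 → C_0 is given by ∂[p,q] = [q] − [p].
The 4×4 boundary matrix has rank 3 and Smith normal form diag(1,1,1).

From H_k ≅ ker(∂_k) / im(∂_{k+1}) we obtain:

  H_0: rank C_0 − rank ∂_1 = 4 − 3 = 1, and the invariant factors of ∂_1 are all 1, so H_0 = Z.
  H_1: rank ker ∂_1 − rank ∂_2 = (4 − 3) − 0 = 1, and there is no ∂_2, so H_1 = Z.

As a check, the Euler characteristic is 4 − 4 = 0, which agrees with 1 − 1 = 0.

H_0 = Z,  H_1 = Z.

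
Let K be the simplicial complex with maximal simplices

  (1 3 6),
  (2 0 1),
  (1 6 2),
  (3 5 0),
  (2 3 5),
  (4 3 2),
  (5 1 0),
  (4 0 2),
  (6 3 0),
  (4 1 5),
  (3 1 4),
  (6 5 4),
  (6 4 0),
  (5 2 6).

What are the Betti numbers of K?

Fix the vertex order 0 < 1 < 2 < 3 < 4 < 5 < 6 and write every simplex with vertices in increasing order. Then dim K = 2 and the simplices of K are:

  0-simplices (7): [0], [1], [2], [3], [4], [5], [6]
  1-simplices (21): [0,1], [0,2], [0,3], [0,4], [0,5], [0,6], [1,2], [1,3], [1,4], [1,5], [1,6], [2,3], [2,4], [2,5], [2,6], [3,4], [3,5], [3,6], [4,5], [4,6], [5,6]
  2-simplices (14): [0,1,2], [0,1,5], [0,2,4], [0,3,5], [0,3,6], [0,4,6], [1,2,6], [1,3,4], [1,3,6], [1,4,5], [2,3,4], [2,3,5], [2,5,6], [4,5,6]

Hence C_0 ≅ Z^7, C_1 ≅ Z^21, C_2 ≅ Z^14.

The boundary map ∂_1: C_1 → C_0 maps an edge to its endpoints' difference, ∂[p,q] = q − p.
The resulting 7×21 matrix has rank 6, and its Smith normal form has invariant factors (1,1,1,1,1,1).

The boundary map ∂_2: C_2 → C_1 acts by ∂[p,q,r] = [q,r] − [p,r] + [p,q]. For instance
  ∂[0,1,2] = [1,2] − [0,2] + [0,1],
  ∂[2,3,4] = [3,4] − [2,4] + [2,3].
This gives a 21×14 integer matrix of rank 13; reducing to Smith normal form yields diagonal entries (1,1,1,1,1,1,1,1,1,1,1,1,1).

Now H_k = ker ∂_k / im ∂_{k+1}, so:

  H_0: rank C_0 − rank ∂_1 = 7 − 6 = 1, and the invariant factors of ∂_1 are all 1, so H_0 = Z.
  H_1: rank ker ∂_1 − rank ∂_2 = (21 − 6) − 13 = 2, and the invariant factors of ∂_2 are all 1, so H_1 = Z^2.
  H_2: rank ker ∂_2 − rank ∂_3 = (14 − 13) − 0 = 1, and there is no ∂_3, so H_2 = Z.

As a check, the Euler characteristic is 7 − 21 + 14 = 0, which agrees with 1 − 2 + 1 = 0.

Hence the Betti numbers are b_0 = 1, b_1 = 2, b_2 = 1.

b_0 = 1, b_1 = 2, b_2 = 1.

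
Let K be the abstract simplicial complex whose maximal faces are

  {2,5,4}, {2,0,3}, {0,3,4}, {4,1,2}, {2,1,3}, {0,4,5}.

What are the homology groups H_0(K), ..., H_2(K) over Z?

H_0 = Z,  H_1 = Z,  H_2 = 0.

Take the total order 0 < 1 < 2 < 3 < 4 < 5 on the vertex set. Then K (dimension 2) consists of the simplices:

  0-simplices (6): [0], [1], [2], [3], [4], [5]
  1-simplices (12): [0,2], [0,3], [0,4], [0,5], [1,2], [1,3], [1,4], [2,3], [2,4], [2,5], [3,4], [4,5]
  2-simplices (6): [0,2,3], [0,3,4], [0,4,5], [1,2,3], [1,2,4], [2,4,5]

so the chain groups are C_0 ≅ Z^6, C_1 ≅ Z^12, C_2 ≅ Z^6.

The boundary map ∂_1: C_1 → C_0 maps an edge to its endpoints' difference, ∂[p,q] = q − p. For instance
  ∂[1,4] = [4] − [1].
The resulting 6×12 matrix has rank 5, and its Smith normal form has invariant factors (1,1,1,1,1).

The boundary map ∂_2: C_2 → C_1 sends each 2-simplex [p,q,r] to [q,r] − [p,r] + [p,q]. For instance
  ∂[1,2,3] = [2,3] − [1,3] + [1,2],
  ∂[2,4,5] = [4,5] − [2,5] + [2,4].
This gives a 12×6 integer matrix of rank 6; reducing to Smith normal form yields diagonal entries (1,1,1,1,1,1).

Now H_k = ker ∂_k / im ∂_{k+1}, so:

  H_0: rank C_0 − rank ∂_1 = 6 − 5 = 1, and the invariant factors of ∂_1 are all 1, so H_0 = Z.
  H_1: rank ker ∂_1 − rank ∂_2 = (12 − 5) − 6 = 1, and the invariant factors of ∂_2 are all 1, so H_1 = Z.
  H_2: rank ker ∂_2 − rank ∂_3 = (6 − 6) − 0 = 0, and there is no ∂_3, so H_2 = 0.

As a check, the Euler characteristic is 6 − 12 + 6 = 0, which agrees with 1 − 1 + 0 = 0.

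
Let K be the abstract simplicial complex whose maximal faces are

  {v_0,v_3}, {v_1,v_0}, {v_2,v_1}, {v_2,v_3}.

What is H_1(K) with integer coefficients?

H_1 ≅ Z.

We work with the vertex ordering v_0 < v_1 < v_2 < v_3. The simplices of K, each written with vertices in increasing order, are:

  0-simplices (4): [v_0], [v_1], [v_2], [v_3]
  1-simplices (4): [v_0,v_1], [v_0,v_3], [v_1,v_2], [v_2,v_3]

so the chain groups are C_0 ≅ Z^4, C_1 ≅ Z^4.

Boundary ∂_1: C_1 → C_0 maps an edge to its endpoints' difference, ∂[p,q] = q − p. For instance
  ∂[v_0,v_3] = [v_3] − [v_0].
The resulting 4×4 matrix has rank 3, and its Smith normal form has invariant factors (1,1,1).

From H_k ≅ ker(∂_k) / im(∂_{k+1}) we obtain:

  H_1: rank ker ∂_1 − rank ∂_2 = (4 − 3) − 0 = 1, and there is no ∂_2, so H_1 = Z.

(K is a triangulation of the circle S^1.)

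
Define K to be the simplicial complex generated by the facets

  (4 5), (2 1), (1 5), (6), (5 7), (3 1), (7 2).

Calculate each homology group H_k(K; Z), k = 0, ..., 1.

H_0 = Z^2,  H_1 = Z.

Fix the vertex order 1 < 2 < 3 < 4 < 5 < 6 < 7 and write every simplex with vertices in increasing order. Then dim K = 1 and the simplices of K are:

  0-simplices (7): [1], [2], [3], [4], [5], [6], [7]
  1-simplices (6): [1,2], [1,3], [1,5], [2,7], [4,5], [5,7]

giving chain groups C_0 ≅ Z^7, C_1 ≅ Z^6.

Boundary ∂_1: C_1 → C_0 is given by ∂[p,q] = [q] − [p].
The 7×6 boundary matrix has rank 5 and Smith normal form diag(1,1,1,1,1).

Now H_k = ker ∂_k / im ∂_{k+1}, so:

  H_0: rank C_0 − rank ∂_1 = 7 − 5 = 2, and the invariant factors of ∂_1 are all 1, so H_0 = Z^2.
  H_1: rank ker ∂_1 − rank ∂_2 = (6 − 5) − 0 = 1, and there is no ∂_2, so H_1 = Z.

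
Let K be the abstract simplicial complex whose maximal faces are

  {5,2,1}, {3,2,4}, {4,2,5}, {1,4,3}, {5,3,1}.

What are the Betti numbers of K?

b_0 = 1, b_1 = 1, b_2 = 0.

Take the total order 1 < 2 < 3 < 4 < 5 on the vertex set. Then K (dimension 2) consists of the simplices:

  0-simplices (5): [1], [2], [3], [4], [5]
  1-simplices (10): [1,2], [1,3], [1,4], [1,5], [2,3], [2,4], [2,5], [3,4], [3,5], [4,5]
  2-simplices (5): [1,2,5], [1,3,4], [1,3,5], [2,3,4], [2,4,5]

giving chain groups C_0 ≅ Z^5, C_1 ≅ Z^10, C_2 ≅ Z^5.

Boundary ∂_1: C_1 → C_0 is given by ∂[p,q] = [q] − [p].
As a 5×10 matrix over Z this has rank 4, with invariant factors (1,1,1,1).

The boundary map ∂_2: C_2 → C_1 sends each 2-simplex [p,q,r] to [q,r] − [p,r] + [p,q]. For instance
  ∂[2,3,4] = [3,4] − [2,4] + [2,3],
  ∂[1,3,5] = [3,5] − [1,5] + [1,3].
This gives a 10×5 integer matrix of rank 5; reducing to Smith normal form yields diagonal entries (1,1,1,1,1).

From H_k ≅ ker(∂_k) / im(∂_{k+1}) we obtain:

  H_0: rank C_0 − rank ∂_1 = 5 − 4 = 1, and the invariant factors of ∂_1 are all 1, so H_0 ≅ Z.
  H_1: rank ker ∂_1 − rank ∂_2 = (10 − 4) − 5 = 1, and the invariant factors of ∂_2 are all 1, so H_1 ≅ Z.
  H_2: rank ker ∂_2 − rank ∂_3 = (5 − 5) − 0 = 0, and there is no ∂_3, so H_2 ≅ 0.

As a check, the Euler characteristic is 5 − 10 + 5 = 0, which agrees with 1 − 1 + 0 = 0.
(K is a triangulation of the Möbius band.)

Hence the Betti numbers are b_0 = 1, b_1 = 1, b_2 = 0.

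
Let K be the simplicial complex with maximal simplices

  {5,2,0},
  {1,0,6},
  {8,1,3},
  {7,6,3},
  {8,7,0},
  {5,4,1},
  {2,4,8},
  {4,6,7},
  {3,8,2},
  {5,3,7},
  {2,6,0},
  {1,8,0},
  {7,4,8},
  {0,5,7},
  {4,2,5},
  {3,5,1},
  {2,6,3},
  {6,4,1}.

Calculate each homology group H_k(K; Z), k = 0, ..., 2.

H_0 = Z,  H_1 = Z^2,  H_2 = Z.

Fix the vertex order 0 < 1 < 2 < 3 < 4 < 5 < 6 < 7 < 8 and write every simplex with vertices in increasing order. Then dim K = 2 and the simplices of K are:

  0-simplices (9): [0], [1], [2], [3], [4], [5], [6], [7], [8]
  1-simplices (27): (27 of them)
  2-simplices (18): [0,1,6], [0,1,8], [0,2,5], [0,2,6], [0,5,7], [0,7,8], [1,3,5], [1,3,8], [1,4,5], [1,4,6], [2,3,6], [2,3,8], [2,4,5], [2,4,8], [3,5,7], [3,6,7], [4,6,7], [4,7,8]

Hence C_0 ≅ Z^9, C_1 ≅ Z^27, C_2 ≅ Z^18.

The boundary map ∂_1: C_1 → C_0 sends each edge [p,q] (with p < q) to q − p.
This gives a 9×27 integer matrix of rank 8; reducing to Smith normal form yields diagonal entries (1,1,1,1,1,1,1,1).

Boundary ∂_2: C_2 → C_1 sends each 2-simplex [p,q,r] to [q,r] − [p,r] + [p,q]. For instance
  ∂[4,7,8] = [7,8] − [4,8] + [4,7],
  ∂[0,5,7] = [5,7] − [0,7] + [0,5].
This gives a 27×18 integer matrix of rank 17; reducing to Smith normal form yields diagonal entries (1,1,1,1,1,1,1,1,1,1,1,1,1,1,1,1,1).

Now H_k = ker ∂_k / im ∂_{k+1}, so:

  H_0: rank C_0 − rank ∂_1 = 9 − 8 = 1, and the invariant factors of ∂_1 are all 1, so H_0 = Z.
  H_1: rank ker ∂_1 − rank ∂_2 = (27 − 8) − 17 = 2, and the invariant factors of ∂_2 are all 1, so H_1 = Z^2.
  H_2: rank ker ∂_2 − rank ∂_3 = (18 − 17) − 0 = 1, and there is no ∂_3, so H_2 = Z.

As a check, the Euler characteristic is 9 − 27 + 18 = 0, which agrees with 1 − 2 + 1 = 0.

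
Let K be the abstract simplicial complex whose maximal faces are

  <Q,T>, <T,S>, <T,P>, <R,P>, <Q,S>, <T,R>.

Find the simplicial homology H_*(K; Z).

H_0 ≅ Z,  H_1 ≅ Z^2.

Order the vertices as P < Q < R < S < T. Listing each simplex with vertices in this order, K has dimension 1 with simplices:

  0-simplices (5): P, Q, R, S, T
  1-simplices (6): PR, PT, QS, QT, RT, ST

Hence C_0 ≅ Z^5, C_1 ≅ Z^6.

The boundary map ∂_1: C_1 → C_0 sends each edge [p,q] (with p < q) to q − p.
The 5×6 boundary matrix has rank 4 and Smith normal form diag(1,1,1,1).

From H_k ≅ ker(∂_k) / im(∂_{k+1}) we obtain:

  H_0: rank C_0 − rank ∂_1 = 5 − 4 = 1, and the invariant factors of ∂_1 are all 1, so H_0 ≅ Z.
  H_1: rank ker ∂_1 − rank ∂_2 = (6 − 4) − 0 = 2, and there is no ∂_2, so H_1 ≅ Z^2.

As a check, the Euler characteristic is 5 − 6 = -1, which agrees with 1 − 2 = -1.
(K is a triangulation of a wedge of 2 circles.)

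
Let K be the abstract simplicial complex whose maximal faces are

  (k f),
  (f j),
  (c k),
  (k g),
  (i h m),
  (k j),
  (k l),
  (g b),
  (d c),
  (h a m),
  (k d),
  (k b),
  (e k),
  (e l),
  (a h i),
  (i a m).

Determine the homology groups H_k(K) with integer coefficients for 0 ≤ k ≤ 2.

H_0 = Z^2,  H_1 = Z^4,  H_2 = Z.

Order the vertices as a < b < c < d < e < f < g < h < i < j < k < l < m. Listing each simplex with vertices in this order, K has dimension 2 with simplices:

  0-simplices (13): a, b, c, d, e, f, g, h, i, j, k, l, m
  1-simplices (18): ah, ai, am, bg, bk, cd, ck, dk, ek, el, fj, fk, gk, hi, hm, im, jk, kl
  2-simplices (4): ahi, ahm, aim, him

so the chain groups are C_0 ≅ Z^13, C_1 ≅ Z^18, C_2 ≅ Z^4.

Boundary ∂_1: C_1 → C_0 sends each edge [p,q] (with p < q) to q − p. For instance
  ∂jk = k − j.
The 13×18 boundary matrix has rank 11 and Smith normal form diag(1,1,1,1,1,1,1,1,1,1,1).

The boundary map ∂_2: C_2 → C_1 maps a triangle to the signed sum of its edges. For instance
  ∂aim = im − am + ai,
  ∂him = im − hm + hi.
The resulting 18×4 matrix has rank 3, and its Smith normal form has invariant factors (1,1,1).

Computing H_k = (kernel of ∂_k) / (image of ∂_{k+1}):

  H_0: rank C_0 − rank ∂_1 = 13 − 11 = 2, and the invariant factors of ∂_1 are all 1, so H_0 ≅ Z^2.
  H_1: rank ker ∂_1 − rank ∂_2 = (18 − 11) − 3 = 4, and the invariant factors of ∂_2 are all 1, so H_1 ≅ Z^4.
  H_2: rank ker ∂_2 − rank ∂_3 = (4 − 3) − 0 = 1, and there is no ∂_3, so H_2 ≅ Z.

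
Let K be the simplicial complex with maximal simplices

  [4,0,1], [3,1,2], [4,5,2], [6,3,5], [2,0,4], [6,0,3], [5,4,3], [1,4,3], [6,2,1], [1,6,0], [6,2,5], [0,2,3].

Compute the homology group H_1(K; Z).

Fix the vertex order 0 < 1 < 2 < 3 < 4 < 5 < 6 and write every simplex with vertices in increasing order. Then dim K = 2 and the simplices of K are:

  0-simplices (7): [0], [1], [2], [3], [4], [5], [6]
  1-simplices (18): [0,1], [0,2], [0,3], [0,4], [0,6], [1,2], [1,3], [1,4], [1,6], [2,3], [2,4], [2,5], [2,6], [3,4], [3,5], [3,6], [4,5], [5,6]
  2-simplices (12): [0,1,4], [0,1,6], [0,2,3], [0,2,4], [0,3,6], [1,2,3], [1,2,6], [1,3,4], [2,4,5], [2,5,6], [3,4,5], [3,5,6]

giving chain groups C_0 ≅ Z^7, C_1 ≅ Z^18, C_2 ≅ Z^12.

∂_1: C_1 → C_0 sends each edge [p,q] (with p < q) to q − p.
As a 7×18 matrix over Z this has rank 6, with invariant factors (1,1,1,1,1,1).

∂_2: C_2 → C_1 sends each 2-simplex [p,q,r] to [q,r] − [p,r] + [p,q]. For instance
  ∂[0,2,3] = [2,3] − [0,3] + [0,2],
  ∂[2,4,5] = [4,5] − [2,5] + [2,4].
This gives a 18×12 integer matrix of rank 12; reducing to Smith normal form yields diagonal entries (1,1,1,1,1,1,1,1,1,1,1,2).

Now H_k = ker ∂_k / im ∂_{k+1}, so:

  H_1: rank ker ∂_1 − rank ∂_2 = (18 − 6) − 12 = 0, and ∂_2 has invariant factor 2 > 1, so H_1 = Z/2.

H_1 ≅ Z/2.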